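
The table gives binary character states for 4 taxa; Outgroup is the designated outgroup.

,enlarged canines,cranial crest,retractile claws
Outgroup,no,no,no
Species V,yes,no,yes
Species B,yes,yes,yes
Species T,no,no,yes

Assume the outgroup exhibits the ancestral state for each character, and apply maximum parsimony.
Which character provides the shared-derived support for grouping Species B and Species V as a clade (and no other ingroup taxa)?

enlarged canines

The outgroup has state 'no' for every character, so 'yes' is the derived state throughout.
enlarged canines (derived state 'yes') is shared by Species B and Species V — a synapomorphy uniting that clade.
cranial crest (derived state 'yes') is unique to Species B (autapomorphy; uninformative for grouping).
All ingroup taxa share the derived state 'yes' for retractile claws; it defines the ingroup but does not resolve relationships within it.
Most parsimonious ingroup topology: ((Species V,Species B),Species T).
The clade {Species B, Species V} is supported by enlarged canines: its derived state 'yes' occurs in exactly those taxa and in no other taxon (including the outgroup).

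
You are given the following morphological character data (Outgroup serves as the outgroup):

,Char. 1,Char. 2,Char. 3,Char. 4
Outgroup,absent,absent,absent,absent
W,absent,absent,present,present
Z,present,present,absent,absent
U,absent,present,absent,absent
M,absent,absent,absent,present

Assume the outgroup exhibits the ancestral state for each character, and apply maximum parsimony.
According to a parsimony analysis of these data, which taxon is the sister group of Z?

The outgroup has state 'absent' for every character, so 'present' is the derived state throughout.
Char. 1: derived state 'present' in Z only — an autapomorphy, so it tells us nothing about relationships among taxa.
Char. 2: derived state 'present' in U and Z only — synapomorphy for {U, Z}.
Char. 3 (derived state 'present') is unique to W (autapomorphy; uninformative for grouping).
Char. 4 (derived state 'present') is shared by M and W — a synapomorphy uniting that clade.
Most parsimonious ingroup topology: ((W,M),(Z,U)).
Z and U form a cherry on this tree, so they are sister taxa.

U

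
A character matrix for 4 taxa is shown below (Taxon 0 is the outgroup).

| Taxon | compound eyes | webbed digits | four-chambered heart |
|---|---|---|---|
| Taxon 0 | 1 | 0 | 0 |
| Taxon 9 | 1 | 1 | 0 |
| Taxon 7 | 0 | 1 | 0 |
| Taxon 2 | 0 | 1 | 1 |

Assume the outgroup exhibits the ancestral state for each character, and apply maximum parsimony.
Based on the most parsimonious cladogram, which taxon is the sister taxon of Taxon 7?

Taxon 2

Character polarity is set by the outgroup: the derived state is whichever differs from the outgroup's state, so for compound eyes the derived state is '0', and for the remaining characters it is '1'.
compound eyes: derived state '0' in Taxon 2 and Taxon 7 only — synapomorphy for {Taxon 2, Taxon 7}.
All ingroup taxa share the derived state '1' for webbed digits; it defines the ingroup but does not resolve relationships within it.
four-chambered heart (derived state '1') is unique to Taxon 2 (autapomorphy; uninformative for grouping).
Most parsimonious ingroup topology: (Taxon 9,(Taxon 7,Taxon 2)).
Taxon 7 and Taxon 2 form a cherry on this tree, so they are sister taxa.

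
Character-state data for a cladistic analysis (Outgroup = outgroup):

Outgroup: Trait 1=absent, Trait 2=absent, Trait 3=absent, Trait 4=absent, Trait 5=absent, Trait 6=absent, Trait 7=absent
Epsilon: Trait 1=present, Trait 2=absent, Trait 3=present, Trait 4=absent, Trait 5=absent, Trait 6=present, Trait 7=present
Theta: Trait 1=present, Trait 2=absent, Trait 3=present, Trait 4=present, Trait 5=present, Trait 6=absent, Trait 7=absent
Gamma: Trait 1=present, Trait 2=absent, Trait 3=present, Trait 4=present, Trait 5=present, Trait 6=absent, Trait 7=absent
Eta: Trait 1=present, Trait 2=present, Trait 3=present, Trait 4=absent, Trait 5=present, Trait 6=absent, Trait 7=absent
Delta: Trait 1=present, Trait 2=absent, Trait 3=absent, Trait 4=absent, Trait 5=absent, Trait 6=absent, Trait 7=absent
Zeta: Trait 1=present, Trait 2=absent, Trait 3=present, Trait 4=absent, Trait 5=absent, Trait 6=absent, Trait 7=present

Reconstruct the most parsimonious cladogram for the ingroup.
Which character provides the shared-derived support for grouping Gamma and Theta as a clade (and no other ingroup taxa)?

Trait 4

The outgroup has state 'absent' for every character, so 'present' is the derived state throughout.
All ingroup taxa share the derived state 'present' for Trait 1; it defines the ingroup but does not resolve relationships within it.
Trait 2: derived state 'present' in Eta only — an autapomorphy, so it tells us nothing about relationships among taxa.
Trait 3: derived state 'present' in Epsilon, Eta, Gamma, Theta, and Zeta only — synapomorphy for {Epsilon, Eta, Gamma, Theta, Zeta}.
Only Gamma and Theta show the derived state 'present' for Trait 4, supporting them as a clade.
Trait 5 (derived state 'present') is shared by Eta, Gamma, and Theta — a synapomorphy uniting that clade.
Trait 6 (derived state 'present') is unique to Epsilon (autapomorphy; uninformative for grouping).
Trait 7 (derived state 'present') is shared by Epsilon and Zeta — a synapomorphy uniting that clade.
Most parsimonious ingroup topology: (((Epsilon,Zeta),((Theta,Gamma),Eta)),Delta).
The clade {Gamma, Theta} is supported by Trait 4: its derived state 'present' occurs in exactly those taxa and in no other taxon (including the outgroup).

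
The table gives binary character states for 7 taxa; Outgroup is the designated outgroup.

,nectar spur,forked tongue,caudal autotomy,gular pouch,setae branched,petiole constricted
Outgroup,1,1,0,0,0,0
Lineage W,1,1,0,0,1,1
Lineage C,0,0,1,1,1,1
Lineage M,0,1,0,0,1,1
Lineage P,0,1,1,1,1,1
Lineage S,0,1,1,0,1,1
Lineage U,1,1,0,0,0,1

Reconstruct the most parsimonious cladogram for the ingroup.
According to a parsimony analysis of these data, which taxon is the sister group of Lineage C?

Lineage P

Character polarity is set by the outgroup: the derived state is whichever differs from the outgroup's state, so for nectar spur, forked tongue the derived state is '0', and for the remaining characters it is '1'.
Only Lineage C, Lineage M, Lineage P, and Lineage S show the derived state '0' for nectar spur, supporting them as a clade.
forked tongue (derived state '0') is unique to Lineage C (autapomorphy; uninformative for grouping).
Only Lineage C, Lineage P, and Lineage S show the derived state '1' for caudal autotomy, supporting them as a clade.
gular pouch: derived state '1' in Lineage C and Lineage P only — synapomorphy for {Lineage C, Lineage P}.
setae branched (derived state '1') is shared by Lineage C, Lineage M, Lineage P, Lineage S, and Lineage W — a synapomorphy uniting that clade.
petiole constricted (derived state '1') is shared by all ingroup taxa — unites the whole ingroup.
Most parsimonious ingroup topology: ((Lineage W,(((Lineage C,Lineage P),Lineage S),Lineage M)),Lineage U).
Lineage C and Lineage P form a cherry on this tree, so they are sister taxa.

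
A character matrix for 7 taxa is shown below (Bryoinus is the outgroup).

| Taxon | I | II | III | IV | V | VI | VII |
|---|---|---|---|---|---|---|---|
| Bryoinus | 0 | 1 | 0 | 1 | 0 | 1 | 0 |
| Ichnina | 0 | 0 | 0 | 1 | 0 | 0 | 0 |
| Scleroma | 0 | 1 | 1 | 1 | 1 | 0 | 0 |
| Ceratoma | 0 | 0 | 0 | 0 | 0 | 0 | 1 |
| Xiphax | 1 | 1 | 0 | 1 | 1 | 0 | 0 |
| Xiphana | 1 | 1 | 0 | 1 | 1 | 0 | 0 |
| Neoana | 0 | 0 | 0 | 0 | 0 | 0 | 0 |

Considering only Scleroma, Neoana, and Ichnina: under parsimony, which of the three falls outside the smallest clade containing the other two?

Scleroma

Character polarity is set by the outgroup: the derived state is whichever differs from the outgroup's state, so for II, IV, VI the derived state is '0', and for the remaining characters it is '1'.
Only Xiphana and Xiphax show the derived state '1' for I, supporting them as a clade.
II (derived state '0') is shared by Ceratoma, Ichnina, and Neoana — a synapomorphy uniting that clade.
III: derived state '1' in Scleroma only — an autapomorphy, so it tells us nothing about relationships among taxa.
IV: derived state '0' in Ceratoma and Neoana only — synapomorphy for {Ceratoma, Neoana}.
Only Scleroma, Xiphana, and Xiphax show the derived state '1' for V, supporting them as a clade.
VI (derived state '0') is shared by all ingroup taxa — unites the whole ingroup.
VII: derived state '1' in Ceratoma only — an autapomorphy, so it tells us nothing about relationships among taxa.
Most parsimonious ingroup topology: ((Ichnina,(Ceratoma,Neoana)),(Scleroma,(Xiphax,Xiphana))).
Ichnina and Neoana share a more recent common ancestor with each other than either does with Scleroma, so Scleroma is the least closely related of the three.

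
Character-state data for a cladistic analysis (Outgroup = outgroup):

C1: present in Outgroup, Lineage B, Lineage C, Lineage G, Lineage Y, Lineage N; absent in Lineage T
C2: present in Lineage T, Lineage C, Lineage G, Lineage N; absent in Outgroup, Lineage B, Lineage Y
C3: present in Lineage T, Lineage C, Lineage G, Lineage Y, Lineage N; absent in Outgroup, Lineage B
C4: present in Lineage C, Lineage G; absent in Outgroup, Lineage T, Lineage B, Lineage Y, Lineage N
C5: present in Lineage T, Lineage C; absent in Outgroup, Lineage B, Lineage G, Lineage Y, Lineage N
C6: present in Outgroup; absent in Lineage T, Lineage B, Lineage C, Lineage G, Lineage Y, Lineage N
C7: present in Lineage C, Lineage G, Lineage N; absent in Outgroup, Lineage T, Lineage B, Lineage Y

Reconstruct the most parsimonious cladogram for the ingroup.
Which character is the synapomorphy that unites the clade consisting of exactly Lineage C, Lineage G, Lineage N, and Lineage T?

C2

Character polarity is set by the outgroup: the derived state is whichever differs from the outgroup's state, so for C1, C6 the derived state is 'absent', and for the remaining characters it is 'present'.
C1 (derived state 'absent') is unique to Lineage T (autapomorphy; uninformative for grouping).
C2: derived state 'present' in Lineage C, Lineage G, Lineage N, and Lineage T only — synapomorphy for {Lineage C, Lineage G, Lineage N, Lineage T}.
Only Lineage C, Lineage G, Lineage N, Lineage T, and Lineage Y show the derived state 'present' for C3, supporting them as a clade.
C4: derived state 'present' in Lineage C and Lineage G only — synapomorphy for {Lineage C, Lineage G}.
C5 (state 'present') occurs in Lineage C and Lineage T but conflicts with the nesting implied by the other characters — most parsimoniously interpreted as homoplasy.
All ingroup taxa share the derived state 'absent' for C6; it defines the ingroup but does not resolve relationships within it.
C7 (derived state 'present') is shared by Lineage C, Lineage G, and Lineage N — a synapomorphy uniting that clade.
Most parsimonious ingroup topology: (((Lineage T,((Lineage C,Lineage G),Lineage N)),Lineage Y),Lineage B).
The clade {Lineage C, Lineage G, Lineage N, Lineage T} is supported by C2: its derived state 'present' occurs in exactly those taxa and in no other taxon (including the outgroup).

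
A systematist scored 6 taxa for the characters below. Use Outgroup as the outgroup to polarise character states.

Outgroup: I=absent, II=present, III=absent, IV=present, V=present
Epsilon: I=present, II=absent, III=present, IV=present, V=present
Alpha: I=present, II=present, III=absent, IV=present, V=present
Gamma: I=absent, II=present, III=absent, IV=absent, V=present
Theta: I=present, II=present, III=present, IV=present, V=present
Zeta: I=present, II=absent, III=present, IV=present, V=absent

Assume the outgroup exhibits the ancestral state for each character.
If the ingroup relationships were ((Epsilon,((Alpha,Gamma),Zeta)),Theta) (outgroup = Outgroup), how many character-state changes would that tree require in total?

Map each character onto ((Epsilon,((Alpha,Gamma),Zeta)),Theta) (rooted by Outgroup) and count the minimum state changes it requires (Fitch parsimony):
I: 2; II: 2; III: 2; IV: 1; V: 1.
Total tree length = 8.

8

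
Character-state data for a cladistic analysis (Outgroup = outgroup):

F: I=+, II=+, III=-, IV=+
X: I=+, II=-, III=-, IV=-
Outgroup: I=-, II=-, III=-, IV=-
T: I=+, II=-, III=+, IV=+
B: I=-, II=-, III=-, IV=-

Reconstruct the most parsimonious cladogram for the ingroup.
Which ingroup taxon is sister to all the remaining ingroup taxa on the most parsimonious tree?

The outgroup has state '-' for every character, so '+' is the derived state throughout.
I (derived state '+') is shared by F, T, and X — a synapomorphy uniting that clade.
II (derived state '+') is unique to F (autapomorphy; uninformative for grouping).
III: derived state '+' in T only — an autapomorphy, so it tells us nothing about relationships among taxa.
IV (derived state '+') is shared by F and T — a synapomorphy uniting that clade.
Most parsimonious ingroup topology: (B,((F,T),X)).
B is sister to the clade containing all other ingroup taxa, so it is the earliest-diverging (most basal) ingroup lineage.

B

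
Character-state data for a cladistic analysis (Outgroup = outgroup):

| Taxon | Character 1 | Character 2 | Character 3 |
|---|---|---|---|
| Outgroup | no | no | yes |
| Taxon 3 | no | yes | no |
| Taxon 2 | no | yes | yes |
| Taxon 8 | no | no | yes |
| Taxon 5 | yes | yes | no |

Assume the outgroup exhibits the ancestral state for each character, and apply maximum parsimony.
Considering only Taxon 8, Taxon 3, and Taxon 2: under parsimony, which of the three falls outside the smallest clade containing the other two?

Character polarity is set by the outgroup: the derived state is whichever differs from the outgroup's state, so for Character 3 the derived state is 'no', and for the remaining characters it is 'yes'.
Character 1 (derived state 'yes') is unique to Taxon 5 (autapomorphy; uninformative for grouping).
Character 2 (derived state 'yes') is shared by Taxon 2, Taxon 3, and Taxon 5 — a synapomorphy uniting that clade.
Character 3: derived state 'no' in Taxon 3 and Taxon 5 only — synapomorphy for {Taxon 3, Taxon 5}.
Most parsimonious ingroup topology: (((Taxon 3,Taxon 5),Taxon 2),Taxon 8).
Taxon 2 and Taxon 3 share a more recent common ancestor with each other than either does with Taxon 8, so Taxon 8 is the least closely related of the three.

Taxon 8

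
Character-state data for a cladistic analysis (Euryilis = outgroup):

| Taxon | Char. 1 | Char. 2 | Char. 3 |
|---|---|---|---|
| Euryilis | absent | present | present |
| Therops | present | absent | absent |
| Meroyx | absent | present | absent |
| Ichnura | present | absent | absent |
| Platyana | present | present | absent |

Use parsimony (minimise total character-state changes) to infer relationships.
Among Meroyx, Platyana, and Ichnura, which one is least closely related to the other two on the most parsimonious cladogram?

Character polarity is set by the outgroup: the derived state is whichever differs from the outgroup's state, so for Char. 2, Char. 3 the derived state is 'absent', and for the remaining characters it is 'present'.
Char. 1 (derived state 'present') is shared by Ichnura, Platyana, and Therops — a synapomorphy uniting that clade.
Char. 2: derived state 'absent' in Ichnura and Therops only — synapomorphy for {Ichnura, Therops}.
All ingroup taxa share the derived state 'absent' for Char. 3; it defines the ingroup but does not resolve relationships within it.
Most parsimonious ingroup topology: (((Therops,Ichnura),Platyana),Meroyx).
Ichnura and Platyana share a more recent common ancestor with each other than either does with Meroyx, so Meroyx is the least closely related of the three.

Meroyx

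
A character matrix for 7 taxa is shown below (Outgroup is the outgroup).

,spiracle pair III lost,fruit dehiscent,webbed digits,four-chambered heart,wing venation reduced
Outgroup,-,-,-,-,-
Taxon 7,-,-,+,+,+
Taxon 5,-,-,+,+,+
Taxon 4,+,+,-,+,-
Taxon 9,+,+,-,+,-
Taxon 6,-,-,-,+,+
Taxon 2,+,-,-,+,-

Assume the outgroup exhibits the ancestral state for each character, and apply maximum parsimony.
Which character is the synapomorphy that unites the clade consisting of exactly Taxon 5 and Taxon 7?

webbed digits

The outgroup has state '-' for every character, so '+' is the derived state throughout.
Only Taxon 2, Taxon 4, and Taxon 9 show the derived state '+' for spiracle pair III lost, supporting them as a clade.
fruit dehiscent (derived state '+') is shared by Taxon 4 and Taxon 9 — a synapomorphy uniting that clade.
webbed digits (derived state '+') is shared by Taxon 5 and Taxon 7 — a synapomorphy uniting that clade.
four-chambered heart (derived state '+') is shared by all ingroup taxa — unites the whole ingroup.
wing venation reduced (derived state '+') is shared by Taxon 5, Taxon 6, and Taxon 7 — a synapomorphy uniting that clade.
Most parsimonious ingroup topology: (((Taxon 7,Taxon 5),Taxon 6),((Taxon 4,Taxon 9),Taxon 2)).
The clade {Taxon 5, Taxon 7} is supported by webbed digits: its derived state '+' occurs in exactly those taxa and in no other taxon (including the outgroup).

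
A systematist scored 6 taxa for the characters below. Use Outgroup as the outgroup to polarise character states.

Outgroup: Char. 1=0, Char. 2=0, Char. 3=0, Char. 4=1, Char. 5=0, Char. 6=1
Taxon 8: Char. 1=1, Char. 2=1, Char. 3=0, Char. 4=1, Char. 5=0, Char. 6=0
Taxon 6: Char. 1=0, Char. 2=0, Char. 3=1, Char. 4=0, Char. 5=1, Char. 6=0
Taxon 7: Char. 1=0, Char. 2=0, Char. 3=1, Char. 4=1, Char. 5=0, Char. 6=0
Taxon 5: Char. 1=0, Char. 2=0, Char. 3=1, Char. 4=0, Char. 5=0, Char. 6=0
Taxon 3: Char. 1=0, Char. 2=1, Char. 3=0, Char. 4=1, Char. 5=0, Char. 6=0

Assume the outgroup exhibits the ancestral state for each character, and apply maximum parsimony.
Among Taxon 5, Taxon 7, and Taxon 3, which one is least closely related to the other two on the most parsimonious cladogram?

Taxon 3

Character polarity is set by the outgroup: the derived state is whichever differs from the outgroup's state, so for Char. 4, Char. 6 the derived state is '0', and for the remaining characters it is '1'.
Char. 1 (derived state '1') is unique to Taxon 8 (autapomorphy; uninformative for grouping).
Char. 2 (derived state '1') is shared by Taxon 3 and Taxon 8 — a synapomorphy uniting that clade.
Char. 3: derived state '1' in Taxon 5, Taxon 6, and Taxon 7 only — synapomorphy for {Taxon 5, Taxon 6, Taxon 7}.
Only Taxon 5 and Taxon 6 show the derived state '0' for Char. 4, supporting them as a clade.
Char. 5: derived state '1' in Taxon 6 only — an autapomorphy, so it tells us nothing about relationships among taxa.
All ingroup taxa share the derived state '0' for Char. 6; it defines the ingroup but does not resolve relationships within it.
Most parsimonious ingroup topology: ((Taxon 7,(Taxon 6,Taxon 5)),(Taxon 3,Taxon 8)).
Taxon 7 and Taxon 5 share a more recent common ancestor with each other than either does with Taxon 3, so Taxon 3 is the least closely related of the three.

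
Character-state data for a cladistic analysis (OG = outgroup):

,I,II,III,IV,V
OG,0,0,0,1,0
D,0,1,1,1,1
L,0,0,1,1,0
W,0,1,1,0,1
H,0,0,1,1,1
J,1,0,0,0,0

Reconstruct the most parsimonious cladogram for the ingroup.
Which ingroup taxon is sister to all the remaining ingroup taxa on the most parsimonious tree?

J

Character polarity is set by the outgroup: the derived state is whichever differs from the outgroup's state, so for IV the derived state is '0', and for the remaining characters it is '1'.
I (derived state '1') is unique to J (autapomorphy; uninformative for grouping).
Only D and W show the derived state '1' for II, supporting them as a clade.
III (derived state '1') is shared by D, H, L, and W — a synapomorphy uniting that clade.
IV (state '0') occurs in J and W but conflicts with the nesting implied by the other characters — most parsimoniously interpreted as homoplasy.
V (derived state '1') is shared by D, H, and W — a synapomorphy uniting that clade.
Most parsimonious ingroup topology: ((((D,W),H),L),J).
J is sister to the clade containing all other ingroup taxa, so it is the earliest-diverging (most basal) ingroup lineage.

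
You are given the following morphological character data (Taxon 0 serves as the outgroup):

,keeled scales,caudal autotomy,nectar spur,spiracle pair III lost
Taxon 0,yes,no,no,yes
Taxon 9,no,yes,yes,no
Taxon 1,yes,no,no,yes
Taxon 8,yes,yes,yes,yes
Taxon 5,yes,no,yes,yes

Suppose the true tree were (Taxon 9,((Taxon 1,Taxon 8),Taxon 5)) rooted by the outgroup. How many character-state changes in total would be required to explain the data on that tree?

6

Map each character onto (Taxon 9,((Taxon 1,Taxon 8),Taxon 5)) (rooted by Taxon 0) and count the minimum state changes it requires (Fitch parsimony):
keeled scales: 1; caudal autotomy: 2; nectar spur: 2; spiracle pair III lost: 1.
Total tree length = 6.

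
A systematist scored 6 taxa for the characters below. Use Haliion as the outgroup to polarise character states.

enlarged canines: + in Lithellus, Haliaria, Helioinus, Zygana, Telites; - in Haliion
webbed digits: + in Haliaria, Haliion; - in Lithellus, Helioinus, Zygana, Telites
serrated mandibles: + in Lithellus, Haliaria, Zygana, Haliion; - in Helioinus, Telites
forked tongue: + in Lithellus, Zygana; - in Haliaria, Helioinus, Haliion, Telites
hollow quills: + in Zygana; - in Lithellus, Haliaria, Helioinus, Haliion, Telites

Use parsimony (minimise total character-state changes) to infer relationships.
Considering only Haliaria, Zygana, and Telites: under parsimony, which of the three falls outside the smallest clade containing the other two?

Haliaria

Character polarity is set by the outgroup: the derived state is whichever differs from the outgroup's state, so for webbed digits, serrated mandibles the derived state is '-', and for the remaining characters it is '+'.
All ingroup taxa share the derived state '+' for enlarged canines; it defines the ingroup but does not resolve relationships within it.
webbed digits (derived state '-') is shared by Helioinus, Lithellus, Telites, and Zygana — a synapomorphy uniting that clade.
serrated mandibles: derived state '-' in Helioinus and Telites only — synapomorphy for {Helioinus, Telites}.
forked tongue: derived state '+' in Lithellus and Zygana only — synapomorphy for {Lithellus, Zygana}.
hollow quills: derived state '+' in Zygana only — an autapomorphy, so it tells us nothing about relationships among taxa.
Most parsimonious ingroup topology: (((Helioinus,Telites),(Lithellus,Zygana)),Haliaria).
Telites and Zygana share a more recent common ancestor with each other than either does with Haliaria, so Haliaria is the least closely related of the three.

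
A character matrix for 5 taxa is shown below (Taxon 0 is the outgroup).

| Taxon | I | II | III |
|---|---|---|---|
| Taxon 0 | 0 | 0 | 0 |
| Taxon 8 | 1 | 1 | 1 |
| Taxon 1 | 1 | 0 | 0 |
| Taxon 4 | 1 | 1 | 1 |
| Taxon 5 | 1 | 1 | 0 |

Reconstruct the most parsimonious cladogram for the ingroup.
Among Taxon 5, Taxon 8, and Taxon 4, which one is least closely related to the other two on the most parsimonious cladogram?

Taxon 5

The outgroup has state '0' for every character, so '1' is the derived state throughout.
I (derived state '1') is shared by all ingroup taxa — unites the whole ingroup.
II: derived state '1' in Taxon 4, Taxon 5, and Taxon 8 only — synapomorphy for {Taxon 4, Taxon 5, Taxon 8}.
Only Taxon 4 and Taxon 8 show the derived state '1' for III, supporting them as a clade.
Most parsimonious ingroup topology: (((Taxon 8,Taxon 4),Taxon 5),Taxon 1).
Taxon 4 and Taxon 8 share a more recent common ancestor with each other than either does with Taxon 5, so Taxon 5 is the least closely related of the three.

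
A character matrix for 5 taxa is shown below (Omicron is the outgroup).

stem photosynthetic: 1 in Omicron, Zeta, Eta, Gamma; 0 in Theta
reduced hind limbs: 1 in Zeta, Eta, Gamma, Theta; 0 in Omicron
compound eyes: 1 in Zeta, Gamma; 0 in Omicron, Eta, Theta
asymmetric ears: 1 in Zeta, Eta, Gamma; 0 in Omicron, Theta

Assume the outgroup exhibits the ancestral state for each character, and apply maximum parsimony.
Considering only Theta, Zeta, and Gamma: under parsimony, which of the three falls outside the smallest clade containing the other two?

Character polarity is set by the outgroup: the derived state is whichever differs from the outgroup's state, so for stem photosynthetic the derived state is '0', and for the remaining characters it is '1'.
stem photosynthetic (derived state '0') is unique to Theta (autapomorphy; uninformative for grouping).
All ingroup taxa share the derived state '1' for reduced hind limbs; it defines the ingroup but does not resolve relationships within it.
compound eyes (derived state '1') is shared by Gamma and Zeta — a synapomorphy uniting that clade.
asymmetric ears (derived state '1') is shared by Eta, Gamma, and Zeta — a synapomorphy uniting that clade.
Most parsimonious ingroup topology: (((Zeta,Gamma),Eta),Theta).
Gamma and Zeta share a more recent common ancestor with each other than either does with Theta, so Theta is the least closely related of the three.

Theta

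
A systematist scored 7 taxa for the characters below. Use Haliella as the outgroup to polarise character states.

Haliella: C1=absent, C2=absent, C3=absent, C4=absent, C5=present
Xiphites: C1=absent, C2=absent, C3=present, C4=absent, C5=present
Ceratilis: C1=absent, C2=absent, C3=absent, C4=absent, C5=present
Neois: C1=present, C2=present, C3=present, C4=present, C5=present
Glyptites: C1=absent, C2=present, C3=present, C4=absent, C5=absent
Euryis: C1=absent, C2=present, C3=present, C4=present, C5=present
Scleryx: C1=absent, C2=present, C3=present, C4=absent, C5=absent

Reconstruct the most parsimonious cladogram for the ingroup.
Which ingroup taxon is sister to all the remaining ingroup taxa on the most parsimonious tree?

Ceratilis

Character polarity is set by the outgroup: the derived state is whichever differs from the outgroup's state, so for C5 the derived state is 'absent', and for the remaining characters it is 'present'.
C1 (derived state 'present') is unique to Neois (autapomorphy; uninformative for grouping).
Only Euryis, Glyptites, Neois, and Scleryx show the derived state 'present' for C2, supporting them as a clade.
Only Euryis, Glyptites, Neois, Scleryx, and Xiphites show the derived state 'present' for C3, supporting them as a clade.
Only Euryis and Neois show the derived state 'present' for C4, supporting them as a clade.
C5: derived state 'absent' in Glyptites and Scleryx only — synapomorphy for {Glyptites, Scleryx}.
Most parsimonious ingroup topology: ((Xiphites,((Neois,Euryis),(Glyptites,Scleryx))),Ceratilis).
Ceratilis is sister to the clade containing all other ingroup taxa, so it is the earliest-diverging (most basal) ingroup lineage.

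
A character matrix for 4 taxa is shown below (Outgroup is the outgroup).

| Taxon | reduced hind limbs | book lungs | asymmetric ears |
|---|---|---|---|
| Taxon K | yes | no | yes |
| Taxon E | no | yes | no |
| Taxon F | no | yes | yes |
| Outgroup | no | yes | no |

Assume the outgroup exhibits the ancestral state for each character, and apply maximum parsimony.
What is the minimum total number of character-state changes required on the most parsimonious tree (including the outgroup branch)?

3

Character polarity is set by the outgroup: the derived state is whichever differs from the outgroup's state, so for book lungs the derived state is 'no', and for the remaining characters it is 'yes'.
reduced hind limbs (derived state 'yes') is unique to Taxon K (autapomorphy; uninformative for grouping).
book lungs (derived state 'no') is unique to Taxon K (autapomorphy; uninformative for grouping).
asymmetric ears (derived state 'yes') is shared by Taxon F and Taxon K — a synapomorphy uniting that clade.
Most parsimonious ingroup topology: ((Taxon K,Taxon F),Taxon E).
Changes per character on this tree: reduced hind limbs: 1; book lungs: 1; asymmetric ears: 1.
Total = 3.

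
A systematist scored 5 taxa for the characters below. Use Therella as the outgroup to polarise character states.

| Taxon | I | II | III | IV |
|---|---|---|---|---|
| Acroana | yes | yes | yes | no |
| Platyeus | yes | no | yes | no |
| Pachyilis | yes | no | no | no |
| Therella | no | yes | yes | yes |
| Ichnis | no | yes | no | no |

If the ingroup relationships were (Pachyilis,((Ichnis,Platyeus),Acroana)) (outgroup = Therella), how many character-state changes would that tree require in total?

Map each character onto (Pachyilis,((Ichnis,Platyeus),Acroana)) (rooted by Therella) and count the minimum state changes it requires (Fitch parsimony):
I: 2; II: 2; III: 2; IV: 1.
Total tree length = 7.

7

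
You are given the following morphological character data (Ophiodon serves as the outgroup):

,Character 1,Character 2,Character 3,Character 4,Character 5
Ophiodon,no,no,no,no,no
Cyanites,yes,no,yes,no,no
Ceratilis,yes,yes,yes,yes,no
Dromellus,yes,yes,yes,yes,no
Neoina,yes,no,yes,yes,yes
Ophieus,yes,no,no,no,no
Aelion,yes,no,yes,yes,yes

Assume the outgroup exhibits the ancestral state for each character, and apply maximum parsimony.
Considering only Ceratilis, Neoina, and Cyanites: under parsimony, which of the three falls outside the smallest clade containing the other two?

Cyanites

The outgroup has state 'no' for every character, so 'yes' is the derived state throughout.
All ingroup taxa share the derived state 'yes' for Character 1; it defines the ingroup but does not resolve relationships within it.
Only Ceratilis and Dromellus show the derived state 'yes' for Character 2, supporting them as a clade.
Character 3 (derived state 'yes') is shared by Aelion, Ceratilis, Cyanites, Dromellus, and Neoina — a synapomorphy uniting that clade.
Character 4: derived state 'yes' in Aelion, Ceratilis, Dromellus, and Neoina only — synapomorphy for {Aelion, Ceratilis, Dromellus, Neoina}.
Only Aelion and Neoina show the derived state 'yes' for Character 5, supporting them as a clade.
Most parsimonious ingroup topology: ((Cyanites,((Ceratilis,Dromellus),(Neoina,Aelion))),Ophieus).
Neoina and Ceratilis share a more recent common ancestor with each other than either does with Cyanites, so Cyanites is the least closely related of the three.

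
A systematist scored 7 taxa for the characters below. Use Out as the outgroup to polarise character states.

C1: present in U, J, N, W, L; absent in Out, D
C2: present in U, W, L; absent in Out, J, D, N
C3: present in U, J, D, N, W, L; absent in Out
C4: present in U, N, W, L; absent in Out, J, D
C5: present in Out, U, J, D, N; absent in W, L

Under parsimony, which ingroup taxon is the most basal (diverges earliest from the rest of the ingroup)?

D

Character polarity is set by the outgroup: the derived state is whichever differs from the outgroup's state, so for C5 the derived state is 'absent', and for the remaining characters it is 'present'.
Only J, L, N, U, and W show the derived state 'present' for C1, supporting them as a clade.
Only L, U, and W show the derived state 'present' for C2, supporting them as a clade.
C3 (derived state 'present') is shared by all ingroup taxa — unites the whole ingroup.
C4 (derived state 'present') is shared by L, N, U, and W — a synapomorphy uniting that clade.
C5: derived state 'absent' in L and W only — synapomorphy for {L, W}.
Most parsimonious ingroup topology: ((((U,(W,L)),N),J),D).
D is sister to the clade containing all other ingroup taxa, so it is the earliest-diverging (most basal) ingroup lineage.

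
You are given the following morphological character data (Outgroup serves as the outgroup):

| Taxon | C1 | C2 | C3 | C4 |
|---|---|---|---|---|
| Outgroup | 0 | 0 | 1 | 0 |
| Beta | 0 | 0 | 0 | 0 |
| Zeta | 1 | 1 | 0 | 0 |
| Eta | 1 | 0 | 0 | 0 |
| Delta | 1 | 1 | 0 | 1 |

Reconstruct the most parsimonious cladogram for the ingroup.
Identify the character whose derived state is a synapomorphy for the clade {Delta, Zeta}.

C2

Character polarity is set by the outgroup: the derived state is whichever differs from the outgroup's state, so for C3 the derived state is '0', and for the remaining characters it is '1'.
C1 (derived state '1') is shared by Delta, Eta, and Zeta — a synapomorphy uniting that clade.
Only Delta and Zeta show the derived state '1' for C2, supporting them as a clade.
C3 (derived state '0') is shared by all ingroup taxa — unites the whole ingroup.
C4 (derived state '1') is unique to Delta (autapomorphy; uninformative for grouping).
Most parsimonious ingroup topology: (Beta,((Zeta,Delta),Eta)).
The clade {Delta, Zeta} is supported by C2: its derived state '1' occurs in exactly those taxa and in no other taxon (including the outgroup).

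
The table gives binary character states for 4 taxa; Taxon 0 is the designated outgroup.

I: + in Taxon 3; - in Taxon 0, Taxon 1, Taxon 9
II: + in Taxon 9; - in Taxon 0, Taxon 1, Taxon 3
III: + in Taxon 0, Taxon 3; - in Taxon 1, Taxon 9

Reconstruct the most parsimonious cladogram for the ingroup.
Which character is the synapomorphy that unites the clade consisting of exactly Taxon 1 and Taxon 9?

Character polarity is set by the outgroup: the derived state is whichever differs from the outgroup's state, so for III the derived state is '-', and for the remaining characters it is '+'.
I (derived state '+') is unique to Taxon 3 (autapomorphy; uninformative for grouping).
II: derived state '+' in Taxon 9 only — an autapomorphy, so it tells us nothing about relationships among taxa.
III: derived state '-' in Taxon 1 and Taxon 9 only — synapomorphy for {Taxon 1, Taxon 9}.
Most parsimonious ingroup topology: ((Taxon 1,Taxon 9),Taxon 3).
The clade {Taxon 1, Taxon 9} is supported by III: its derived state '-' occurs in exactly those taxa and in no other taxon (including the outgroup).

III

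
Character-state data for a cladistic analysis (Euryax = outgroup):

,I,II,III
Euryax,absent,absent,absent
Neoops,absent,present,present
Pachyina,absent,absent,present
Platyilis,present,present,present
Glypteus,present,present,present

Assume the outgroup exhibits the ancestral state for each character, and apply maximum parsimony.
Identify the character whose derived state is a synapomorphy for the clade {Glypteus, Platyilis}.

I

The outgroup has state 'absent' for every character, so 'present' is the derived state throughout.
I (derived state 'present') is shared by Glypteus and Platyilis — a synapomorphy uniting that clade.
Only Glypteus, Neoops, and Platyilis show the derived state 'present' for II, supporting them as a clade.
III (derived state 'present') is shared by all ingroup taxa — unites the whole ingroup.
Most parsimonious ingroup topology: (((Glypteus,Platyilis),Neoops),Pachyina).
The clade {Glypteus, Platyilis} is supported by I: its derived state 'present' occurs in exactly those taxa and in no other taxon (including the outgroup).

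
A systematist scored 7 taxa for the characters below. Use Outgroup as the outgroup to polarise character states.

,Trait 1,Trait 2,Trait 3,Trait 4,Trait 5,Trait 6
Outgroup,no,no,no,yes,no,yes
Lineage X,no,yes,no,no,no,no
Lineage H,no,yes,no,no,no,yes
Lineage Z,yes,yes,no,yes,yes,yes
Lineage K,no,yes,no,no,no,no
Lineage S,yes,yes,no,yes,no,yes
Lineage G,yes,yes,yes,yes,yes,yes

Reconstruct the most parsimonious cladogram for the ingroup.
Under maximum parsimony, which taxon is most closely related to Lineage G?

Lineage Z

Character polarity is set by the outgroup: the derived state is whichever differs from the outgroup's state, so for Trait 4, Trait 6 the derived state is 'no', and for the remaining characters it is 'yes'.
Trait 1 (derived state 'yes') is shared by Lineage G, Lineage S, and Lineage Z — a synapomorphy uniting that clade.
Trait 2 (derived state 'yes') is shared by all ingroup taxa — unites the whole ingroup.
Trait 3 (derived state 'yes') is unique to Lineage G (autapomorphy; uninformative for grouping).
Only Lineage H, Lineage K, and Lineage X show the derived state 'no' for Trait 4, supporting them as a clade.
Only Lineage G and Lineage Z show the derived state 'yes' for Trait 5, supporting them as a clade.
Trait 6: derived state 'no' in Lineage K and Lineage X only — synapomorphy for {Lineage K, Lineage X}.
Most parsimonious ingroup topology: (((Lineage X,Lineage K),Lineage H),((Lineage Z,Lineage G),Lineage S)).
Lineage G and Lineage Z form a cherry on this tree, so they are sister taxa.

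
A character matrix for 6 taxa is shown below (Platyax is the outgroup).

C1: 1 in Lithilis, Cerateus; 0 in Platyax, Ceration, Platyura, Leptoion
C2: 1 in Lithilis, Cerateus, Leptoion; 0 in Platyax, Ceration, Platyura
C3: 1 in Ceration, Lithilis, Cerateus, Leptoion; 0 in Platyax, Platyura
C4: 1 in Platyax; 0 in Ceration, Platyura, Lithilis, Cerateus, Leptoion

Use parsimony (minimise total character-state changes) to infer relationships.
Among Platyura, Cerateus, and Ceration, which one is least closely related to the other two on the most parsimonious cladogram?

Character polarity is set by the outgroup: the derived state is whichever differs from the outgroup's state, so for C4 the derived state is '0', and for the remaining characters it is '1'.
C1 (derived state '1') is shared by Cerateus and Lithilis — a synapomorphy uniting that clade.
Only Cerateus, Leptoion, and Lithilis show the derived state '1' for C2, supporting them as a clade.
C3 (derived state '1') is shared by Cerateus, Ceration, Leptoion, and Lithilis — a synapomorphy uniting that clade.
C4 (derived state '0') is shared by all ingroup taxa — unites the whole ingroup.
Most parsimonious ingroup topology: ((Ceration,((Lithilis,Cerateus),Leptoion)),Platyura).
Ceration and Cerateus share a more recent common ancestor with each other than either does with Platyura, so Platyura is the least closely related of the three.

Platyura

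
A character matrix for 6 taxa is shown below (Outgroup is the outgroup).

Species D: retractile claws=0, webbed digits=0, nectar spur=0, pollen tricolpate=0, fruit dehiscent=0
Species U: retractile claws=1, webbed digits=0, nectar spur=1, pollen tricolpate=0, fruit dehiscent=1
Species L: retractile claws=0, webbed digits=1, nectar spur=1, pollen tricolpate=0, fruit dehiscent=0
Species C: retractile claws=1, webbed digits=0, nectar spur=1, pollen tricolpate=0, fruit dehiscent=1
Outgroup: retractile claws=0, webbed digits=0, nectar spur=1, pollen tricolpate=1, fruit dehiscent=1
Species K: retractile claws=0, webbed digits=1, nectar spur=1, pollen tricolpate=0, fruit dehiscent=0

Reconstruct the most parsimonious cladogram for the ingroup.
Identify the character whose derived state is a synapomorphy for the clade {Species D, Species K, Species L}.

fruit dehiscent

Character polarity is set by the outgroup: the derived state is whichever differs from the outgroup's state, so for nectar spur, pollen tricolpate, fruit dehiscent the derived state is '0', and for the remaining characters it is '1'.
retractile claws: derived state '1' in Species C and Species U only — synapomorphy for {Species C, Species U}.
webbed digits (derived state '1') is shared by Species K and Species L — a synapomorphy uniting that clade.
nectar spur: derived state '0' in Species D only — an autapomorphy, so it tells us nothing about relationships among taxa.
All ingroup taxa share the derived state '0' for pollen tricolpate; it defines the ingroup but does not resolve relationships within it.
fruit dehiscent (derived state '0') is shared by Species D, Species K, and Species L — a synapomorphy uniting that clade.
Most parsimonious ingroup topology: ((Species U,Species C),((Species K,Species L),Species D)).
The clade {Species D, Species K, Species L} is supported by fruit dehiscent: its derived state '0' occurs in exactly those taxa and in no other taxon (including the outgroup).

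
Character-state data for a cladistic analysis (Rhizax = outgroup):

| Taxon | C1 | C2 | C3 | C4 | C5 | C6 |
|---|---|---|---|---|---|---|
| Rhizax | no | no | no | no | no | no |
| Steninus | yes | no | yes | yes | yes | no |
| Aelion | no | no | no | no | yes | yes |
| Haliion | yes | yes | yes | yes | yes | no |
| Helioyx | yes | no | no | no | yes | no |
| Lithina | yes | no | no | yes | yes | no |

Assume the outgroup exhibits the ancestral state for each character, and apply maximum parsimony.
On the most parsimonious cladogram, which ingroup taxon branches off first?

Aelion

The outgroup has state 'no' for every character, so 'yes' is the derived state throughout.
C1: derived state 'yes' in Haliion, Helioyx, Lithina, and Steninus only — synapomorphy for {Haliion, Helioyx, Lithina, Steninus}.
C2 (derived state 'yes') is unique to Haliion (autapomorphy; uninformative for grouping).
C3 (derived state 'yes') is shared by Haliion and Steninus — a synapomorphy uniting that clade.
C4 (derived state 'yes') is shared by Haliion, Lithina, and Steninus — a synapomorphy uniting that clade.
C5 (derived state 'yes') is shared by all ingroup taxa — unites the whole ingroup.
C6: derived state 'yes' in Aelion only — an autapomorphy, so it tells us nothing about relationships among taxa.
Most parsimonious ingroup topology: ((((Steninus,Haliion),Lithina),Helioyx),Aelion).
Aelion is sister to the clade containing all other ingroup taxa, so it is the earliest-diverging (most basal) ingroup lineage.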